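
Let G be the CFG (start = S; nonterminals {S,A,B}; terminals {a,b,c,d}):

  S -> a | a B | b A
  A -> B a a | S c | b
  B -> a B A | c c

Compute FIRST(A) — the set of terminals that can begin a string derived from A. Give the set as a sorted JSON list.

FIRST sets, iterate to fixpoint:
[1]
  A via A→b: +{b}
  B via B→a B A: +{a}
  B via B→c c: +{c}
  S via S→a: +{a}
  S via S→b A: +{b}
  FIRST(S)={a,b}  FIRST(A)={b}  FIRST(B)={a,c}
[2]
  A via A→B a a: +{a,c}
  FIRST(S)={a,b}  FIRST(A)={a,b,c}  FIRST(B)={a,c}
[3] — fixpoint
  FIRST(S)={a,b}  FIRST(A)={a,b,c}  FIRST(B)={a,c}

FIRST(A) = ["a", "b", "c"]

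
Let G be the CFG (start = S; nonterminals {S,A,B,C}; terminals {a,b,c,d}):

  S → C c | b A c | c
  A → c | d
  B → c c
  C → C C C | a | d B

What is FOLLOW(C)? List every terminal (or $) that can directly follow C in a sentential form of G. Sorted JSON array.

FIRST iteration:
round 1:
  A via A→c: +{c}
  A via A→d: +{d}
  B via B→c c: +{c}
  C via C→a: +{a}
  C via C→d B: +{d}
  S via S→C c: +{a,d}
  S via S→b A c: +{b}
  S via S→c: +{c}
  FIRST[S]={a,b,c,d}  FIRST[A]={c,d}  FIRST[B]={c}  FIRST[C]={a,d}
round 2: — fixpoint
  FIRST[S]={a,b,c,d}  FIRST[A]={c,d}  FIRST[B]={c}  FIRST[C]={a,d}

Compute FOLLOW by fixpoint:
FOLLOW(S) := {$}
pass 1:
  C→C C C: FOLLOW(C) ⊇ FIRST(C) = {a,d}; new: +{a,d}
  C→d B: FOLLOW(B) ⊇ FOLLOW(C) ⊇ {a,d}; new: +{a,d}
  S→C c: FOLLOW(C) ⊇ FIRST(c) = {c}; new: +{c}
  S→b A c: FOLLOW(A) ⊇ FIRST(c) = {c}; new: +{c}
  S: {$}  A: {c}  B: {a,d}  C: {a,c,d}
pass 2:
  C→d B: FOLLOW(B) ⊇ FOLLOW(C) ⊇ {a,c,d}; new: +{c}
  S: {$}  A: {c}  B: {a,c,d}  C: {a,c,d}
pass 3: (stable)
  S: {$}  A: {c}  B: {a,c,d}  C: {a,c,d}

FOLLOW(C) = ["a", "c", "d"]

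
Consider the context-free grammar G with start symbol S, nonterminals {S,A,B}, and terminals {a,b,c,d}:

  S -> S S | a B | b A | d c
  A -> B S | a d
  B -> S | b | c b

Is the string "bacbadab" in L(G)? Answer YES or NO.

Convert to CNF:
  S -> S S | T0 B | T1 T3 | T2 A
  A -> B S | T0 T1
  B -> S S | T0 B | T1 T3 | T2 A | T3 T2 | b
  T0 -> a
  T1 -> d
  T2 -> b
  T3 -> c

CYK fill:
  cell(0,0) b: {B,T2}  orig:{B}
  cell(1,1) a: {T0}  orig:{}
  cell(2,2) c: {T3}  orig:{}
  cell(3,3) b: {B,T2}  orig:{B}
  cell(4,4) a: {T0}  orig:{}
  cell(5,5) d: {T1}  orig:{}
  cell(6,6) a: {T0}  orig:{}
  cell(7,7) b: {B,T2}  orig:{B}
  cell(0,1) ba: ∅
  cell(1,2) ac: ∅
  cell(2,3) cb: {B}
  cell(3,4) ba: ∅
  cell(4,5) ad: {A}
  cell(5,6) da: ∅
  cell(6,7) ab: {B,S}
  cell(0,2) bac: ∅
  cell(1,3) acb: {B,S}
  cell(2,4) cba: ∅
  cell(3,5) bad: {B,S}
  cell(4,6) ada: ∅
  cell(5,7) dab: ∅
  cell(0,3) bacb: {A}
  cell(1,4) acba: ∅
  cell(2,5) cbad: ∅
  cell(3,6) bada: ∅
  cell(4,7) adab: ∅
  cell(0,4) bacba: ∅
  cell(1,5) acbad: ∅
  cell(2,6) cbada: ∅
  cell(3,7) badab: {A,B,S}
  cell(0,5) bacbad: ∅
  cell(1,6) acbada: ∅
  cell(2,7) cbadab: ∅
  cell(0,6) bacbada: ∅
  cell(1,7) acbadab: ∅
  cell(0,7) bacbadab: ∅

S ∉ T[0,7] ⇒ NO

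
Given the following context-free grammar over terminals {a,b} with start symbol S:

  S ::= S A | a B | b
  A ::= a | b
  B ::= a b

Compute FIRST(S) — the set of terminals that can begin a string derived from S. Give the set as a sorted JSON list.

FIRST sets, iterate to fixpoint:
round 1:
  A via A→a: +{a}
  A via A→b: +{b}
  B via B→a b: +{a}
  S via S→a B: +{a}
  S via S→b: +{b}
  FIRST[S]={a,b}  FIRST[A]={a,b}  FIRST[B]={a}
round 2: (stable)
  FIRST[S]={a,b}  FIRST[A]={a,b}  FIRST[B]={a}

FIRST(S) = ["a", "b"]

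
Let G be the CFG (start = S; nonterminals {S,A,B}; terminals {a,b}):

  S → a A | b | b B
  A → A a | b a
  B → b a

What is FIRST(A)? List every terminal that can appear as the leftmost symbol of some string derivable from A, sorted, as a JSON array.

FIRST iteration:
[1]
  A via A→b a: +{b}
  B via B→b a: +{b}
  S via S→a A: +{a}
  S via S→b: +{b}
  S: {a,b}  A: {b}  B: {b}
[2] — fixpoint
  S: {a,b}  A: {b}  B: {b}

FIRST(A) = ["b"]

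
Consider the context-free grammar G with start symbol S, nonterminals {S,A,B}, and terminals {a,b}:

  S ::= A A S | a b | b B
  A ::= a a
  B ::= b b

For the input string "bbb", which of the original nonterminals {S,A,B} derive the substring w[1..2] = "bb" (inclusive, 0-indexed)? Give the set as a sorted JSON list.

Convert to CNF:
  S -> A X2 | T0 T1 | T1 B
  A -> T0 T0
  B -> T1 T1
  T0 -> a
  T1 -> b
  X2 -> A S

CYK table (by increasing span) (cells [i..j] with 1 ≤ i ≤ j ≤ 2 only):
  cell(1,1) b: {T1}  orig:{}
  cell(2,2) b: {T1}  orig:{}
  cell(1,2) bb: {B}

Original NTs in T[1,2] deriving "bb": ["B"]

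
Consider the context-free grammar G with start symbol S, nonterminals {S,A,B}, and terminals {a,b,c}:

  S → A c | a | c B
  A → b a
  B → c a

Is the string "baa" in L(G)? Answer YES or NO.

Convert to CNF:
  S -> A T2 | T2 B | a
  A -> T0 T1
  B -> T2 T1
  T0 -> b
  T1 -> a
  T2 -> c

Fill CYK table bottom-up:
  cell(0,0) b: {T0}  orig:{}
  cell(1,1) a: {S,T1}  orig:{S}
  cell(2,2) a: {S,T1}  orig:{S}
  cell(0,1) ba: {A}
  cell(1,2) aa: ∅
  cell(0,2) baa: ∅

S ∉ T[0,2] ⇒ NO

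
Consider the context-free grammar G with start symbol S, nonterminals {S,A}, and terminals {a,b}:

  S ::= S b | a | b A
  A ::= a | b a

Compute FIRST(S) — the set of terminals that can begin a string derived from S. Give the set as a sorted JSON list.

FIRST sets, iterate to fixpoint:
iter 1:
  A via A→a: +{a}
  A via A→b a: +{b}
  S via S→a: +{a}
  S via S→b A: +{b}
  FIRST(S)={a,b}  FIRST(A)={a,b}
iter 2: done
  FIRST(S)={a,b}  FIRST(A)={a,b}

FIRST(S) = ["a", "b"]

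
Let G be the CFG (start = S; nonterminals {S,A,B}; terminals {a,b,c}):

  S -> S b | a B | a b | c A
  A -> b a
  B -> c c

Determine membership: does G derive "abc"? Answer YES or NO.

Convert to CNF:
  S -> S T0 | T1 B | T1 T0 | T2 A
  A -> T0 T1
  B -> T2 T2
  T0 -> b
  T1 -> a
  T2 -> c

CYK table (by increasing span):
  cell(0,0) a: {T1}  orig:{}
  cell(1,1) b: {T0}  orig:{}
  cell(2,2) c: {T2}  orig:{}
  cell(0,1) ab: {S}
  cell(1,2) bc: ∅
  cell(0,2) abc: ∅

S ∉ T[0,2] ⇒ NO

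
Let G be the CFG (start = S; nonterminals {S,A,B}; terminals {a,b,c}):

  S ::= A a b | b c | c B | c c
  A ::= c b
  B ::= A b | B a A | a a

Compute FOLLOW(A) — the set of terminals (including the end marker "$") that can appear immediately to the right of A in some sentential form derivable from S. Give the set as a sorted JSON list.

FIRST sets, iterate to fixpoint:
[1]
  A via A→c b: +{c}
  B via B→A b: +{c}
  B via B→a a: +{a}
  S via S→A a b: +{c}
  S via S→b c: +{b}
  FIRST[S]={b,c}  FIRST[A]={c}  FIRST[B]={a,c}
[2] done
  FIRST[S]={b,c}  FIRST[A]={c}  FIRST[B]={a,c}

FOLLOW iteration:
initialize: $ ∈ FOLLOW(S)
[1]
  B→A b: FOLLOW(A) ⊇ FIRST(b) = {b}; new: +{b}
  B→B a A: FOLLOW(B) ⊇ FIRST(a) = {a}; new: +{a}
  B→B a A: FOLLOW(A) ⊇ FOLLOW(B) ⊇ {a}; new: +{a}
  S→c B: FOLLOW(B) ⊇ FOLLOW(S) ⊇ {$}; new: +{$}
  FOLLOW(S)={$}  FOLLOW(A)={a,b}  FOLLOW(B)={$,a}
[2]
  B→B a A: FOLLOW(A) ⊇ FOLLOW(B) ⊇ {$,a}; new: +{$}
  FOLLOW(S)={$}  FOLLOW(A)={$,a,b}  FOLLOW(B)={$,a}
[3] (stable)
  FOLLOW(S)={$}  FOLLOW(A)={$,a,b}  FOLLOW(B)={$,a}

FOLLOW(A) = ["$", "a", "b"]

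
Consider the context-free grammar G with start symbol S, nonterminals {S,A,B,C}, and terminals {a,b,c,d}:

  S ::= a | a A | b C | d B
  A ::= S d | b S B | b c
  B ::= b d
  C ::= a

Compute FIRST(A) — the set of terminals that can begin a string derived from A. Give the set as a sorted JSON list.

Compute FIRST by fixpoint:
pass 1:
  A via A→b S B: +{b}
  B via B→b d: +{b}
  C via C→a: +{a}
  S via S→a: +{a}
  S via S→b C: +{b}
  S via S→d B: +{d}
  FIRST[S]={a,b,d}  FIRST[A]={b}  FIRST[B]={b}  FIRST[C]={a}
pass 2:
  A via A→S d: +{a,d}
  FIRST[S]={a,b,d}  FIRST[A]={a,b,d}  FIRST[B]={b}  FIRST[C]={a}
pass 3: (stable)
  FIRST[S]={a,b,d}  FIRST[A]={a,b,d}  FIRST[B]={b}  FIRST[C]={a}

FIRST(A) = ["a", "b", "d"]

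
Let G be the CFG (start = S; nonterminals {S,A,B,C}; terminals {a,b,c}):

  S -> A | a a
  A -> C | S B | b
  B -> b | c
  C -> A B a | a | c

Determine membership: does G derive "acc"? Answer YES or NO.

CNF form of G:
  S -> A X3 | S B | T0 T0 | a | b | c
  A -> A X1 | S B | a | b | c
  B -> b | c
  C -> A X2 | a | c
  T0 -> a
  X1 -> B T0
  X2 -> B T0
  X3 -> B T0

CYK fill:
  T[0,0] 'a' = {A,C,S,T0}  orig:{A,C,S}
  T[1,1] 'c' = {A,B,C,S}
  T[2,2] 'c' = {A,B,C,S}
  T[0,1] 'ac' = {A,S}
  T[1,2] 'cc' = {A,S}
  T[0,2] 'acc' = {A,S}

S ∈ T[0,2] ⇒ YES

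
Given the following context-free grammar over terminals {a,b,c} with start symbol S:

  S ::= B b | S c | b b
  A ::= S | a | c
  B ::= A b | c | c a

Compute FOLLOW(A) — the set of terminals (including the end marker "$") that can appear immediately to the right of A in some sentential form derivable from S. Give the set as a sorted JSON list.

FIRST iteration:
round 1:
  A via A→a: +{a}
  A via A→c: +{c}
  B via B→A b: +{a,c}
  S via S→B b: +{a,c}
  S via S→b b: +{b}
  S: {a,b,c}  A: {a,c}  B: {a,c}
round 2:
  A via A→S: +{b}
  B via B→A b: +{b}
  S: {a,b,c}  A: {a,b,c}  B: {a,b,c}
round 3: done
  S: {a,b,c}  A: {a,b,c}  B: {a,b,c}

FOLLOW sets:
FOLLOW(S) := {$}
iter 1:
  B→A b: FOLLOW(A) ⊇ FIRST(b) = {b}; new: +{b}
  S→B b: FOLLOW(B) ⊇ FIRST(b) = {b}; new: +{b}
  S→S c: FOLLOW(S) ⊇ FIRST(c) = {c}; new: +{c}
  FOLLOW(S)={$,c}  FOLLOW(A)={b}  FOLLOW(B)={b}
iter 2:
  A→S: FOLLOW(S) ⊇ FOLLOW(A) ⊇ {b}; new: +{b}
  FOLLOW(S)={$,b,c}  FOLLOW(A)={b}  FOLLOW(B)={b}
iter 3: — fixpoint
  FOLLOW(S)={$,b,c}  FOLLOW(A)={b}  FOLLOW(B)={b}

FOLLOW(A) = ["b"]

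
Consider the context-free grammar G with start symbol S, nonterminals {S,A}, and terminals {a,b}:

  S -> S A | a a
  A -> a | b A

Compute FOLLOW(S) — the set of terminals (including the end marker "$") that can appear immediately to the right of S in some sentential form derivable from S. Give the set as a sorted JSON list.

FIRST sets, iterate to fixpoint:
round 1:
  A via A→a: +{a}
  A via A→b A: +{b}
  S via S→a a: +{a}
  FIRST(S)={a}  FIRST(A)={a,b}
round 2: — fixpoint
  FIRST(S)={a}  FIRST(A)={a,b}

FOLLOW iteration:
seed FOLLOW(S) with $
iter 1:
  S→S A: FOLLOW(S) ⊇ FIRST(A) = {a,b}; new: +{a,b}
  S→S A: FOLLOW(A) ⊇ FOLLOW(S) ⊇ {$,a,b}; new: +{$,a,b}
  FOLLOW[S]={$,a,b}  FOLLOW[A]={$,a,b}
iter 2: done
  FOLLOW[S]={$,a,b}  FOLLOW[A]={$,a,b}

FOLLOW(S) = ["$", "a", "b"]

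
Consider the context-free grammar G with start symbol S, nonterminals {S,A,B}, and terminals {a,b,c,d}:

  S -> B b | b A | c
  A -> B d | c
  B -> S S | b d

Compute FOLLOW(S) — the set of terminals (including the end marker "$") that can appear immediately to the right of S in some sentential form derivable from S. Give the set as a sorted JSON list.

Compute FIRST by fixpoint:
iter 1:
  A via A→c: +{c}
  B via B→b d: +{b}
  S via S→B b: +{b}
  S via S→c: +{c}
  FIRST(S)={b,c}  FIRST(A)={c}  FIRST(B)={b}
iter 2:
  A via A→B d: +{b}
  B via B→S S: +{c}
  FIRST(S)={b,c}  FIRST(A)={b,c}  FIRST(B)={b,c}
iter 3: (no change)
  FIRST(S)={b,c}  FIRST(A)={b,c}  FIRST(B)={b,c}

FOLLOW sets:
initialize: $ ∈ FOLLOW(S)
[1]
  A→B d: FOLLOW(B) ⊇ FIRST(d) = {d}; new: +{d}
  B→S S: FOLLOW(S) ⊇ FIRST(S) = {b,c}; new: +{b,c}
  B→S S: FOLLOW(S) ⊇ FOLLOW(B) ⊇ {d}; new: +{d}
  S→B b: FOLLOW(B) ⊇ FIRST(b) = {b}; new: +{b}
  S→b A: FOLLOW(A) ⊇ FOLLOW(S) ⊇ {$,b,c,d}; new: +{$,b,c,d}
  S: {$,b,c,d}  A: {$,b,c,d}  B: {b,d}
[2] done
  S: {$,b,c,d}  A: {$,b,c,d}  B: {b,d}

FOLLOW(S) = ["$", "b", "c", "d"]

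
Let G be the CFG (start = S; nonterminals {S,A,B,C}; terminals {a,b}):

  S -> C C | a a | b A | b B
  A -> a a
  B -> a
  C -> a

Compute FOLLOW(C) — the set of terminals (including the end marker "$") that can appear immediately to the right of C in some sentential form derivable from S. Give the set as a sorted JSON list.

Compute FIRST by fixpoint:
pass 1:
  A via A→a a: +{a}
  B via B→a: +{a}
  C via C→a: +{a}
  S via S→C C: +{a}
  S via S→b A: +{b}
  S: {a,b}  A: {a}  B: {a}  C: {a}
pass 2: — fixpoint
  S: {a,b}  A: {a}  B: {a}  C: {a}

FOLLOW iteration:
FOLLOW(S) := {$}
[1]
  S→C C: FOLLOW(C) ⊇ FIRST(C) = {a}; new: +{a}
  S→C C: FOLLOW(C) ⊇ FOLLOW(S) ⊇ {$}; new: +{$}
  S→b A: FOLLOW(A) ⊇ FOLLOW(S) ⊇ {$}; new: +{$}
  S→b B: FOLLOW(B) ⊇ FOLLOW(S) ⊇ {$}; new: +{$}
  FOLLOW(S)={$}  FOLLOW(A)={$}  FOLLOW(B)={$}  FOLLOW(C)={$,a}
[2] — fixpoint
  FOLLOW(S)={$}  FOLLOW(A)={$}  FOLLOW(B)={$}  FOLLOW(C)={$,a}

FOLLOW(C) = ["$", "a"]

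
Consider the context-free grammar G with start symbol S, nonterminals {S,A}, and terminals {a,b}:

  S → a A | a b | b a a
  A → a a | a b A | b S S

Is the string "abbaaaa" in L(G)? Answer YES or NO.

CNF form of G:
  S -> T0 A | T0 T1 | T1 X4
  A -> T0 T0 | T0 X2 | T1 X3
  T0 -> a
  T1 -> b
  X2 -> T1 A
  X3 -> S S
  X4 -> T0 T0

CYK fill:
  [0..0]={T0}  "a"  orig:{}
  [1..1]={T1}  "b"  orig:{}
  [2..2]={T1}  "b"  orig:{}
  [3..3]={T0}  "a"  orig:{}
  [4..4]={T0}  "a"  orig:{}
  [5..5]={T0}  "a"  orig:{}
  [6..6]={T0}  "a"  orig:{}
  [0..1]={S}  "ab"
  [1..2]=∅  "bb"
  [2..3]=∅  "ba"
  [3..4]={A,X4}  "aa"  orig:{A}
  [4..5]={A,X4}  "aa"  orig:{A}
  [5..6]={A,X4}  "aa"  orig:{A}
  [0..2]=∅  "abb"
  [1..3]=∅  "bba"
  [2..4]={S,X2}  "baa"  orig:{S}
  [3..5]={S}  "aaa"
  [4..6]={S}  "aaa"
  [0..3]=∅  "abba"
  [1..4]=∅  "bbaa"
  [2..5]=∅  "baaa"
  [3..6]=∅  "aaaa"
  [0..4]={X3}  "abbaa"  orig:{}
  [1..5]=∅  "bbaaa"
  [2..6]=∅  "baaaa"
  [0..5]=∅  "abbaaa"
  [1..6]=∅  "bbaaaa"
  [0..6]=∅  "abbaaaa"

S ∉ T[0,6] ⇒ NO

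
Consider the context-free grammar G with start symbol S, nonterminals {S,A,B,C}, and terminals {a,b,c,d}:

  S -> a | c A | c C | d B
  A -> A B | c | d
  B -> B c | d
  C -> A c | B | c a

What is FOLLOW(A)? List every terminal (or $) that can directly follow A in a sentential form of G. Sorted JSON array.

FIRST iteration:
pass 1:
  A via A→c: +{c}
  A via A→d: +{d}
  B via B→d: +{d}
  C via C→A c: +{c,d}
  S via S→a: +{a}
  S via S→c A: +{c}
  S via S→d B: +{d}
  S: {a,c,d}  A: {c,d}  B: {d}  C: {c,d}
pass 2: (no change)
  S: {a,c,d}  A: {c,d}  B: {d}  C: {c,d}

FOLLOW iteration:
initialize: $ ∈ FOLLOW(S)
iter 1:
  A→A B: FOLLOW(A) ⊇ FIRST(B) = {d}; new: +{d}
  A→A B: FOLLOW(B) ⊇ FOLLOW(A) ⊇ {d}; new: +{d}
  B→B c: FOLLOW(B) ⊇ FIRST(c) = {c}; new: +{c}
  C→A c: FOLLOW(A) ⊇ FIRST(c) = {c}; new: +{c}
  S→c A: FOLLOW(A) ⊇ FOLLOW(S) ⊇ {$}; new: +{$}
  S→c C: FOLLOW(C) ⊇ FOLLOW(S) ⊇ {$}; new: +{$}
  S→d B: FOLLOW(B) ⊇ FOLLOW(S) ⊇ {$}; new: +{$}
  S: {$}  A: {$,c,d}  B: {$,c,d}  C: {$}
iter 2: — fixpoint
  S: {$}  A: {$,c,d}  B: {$,c,d}  C: {$}

FOLLOW(A) = ["$", "c", "d"]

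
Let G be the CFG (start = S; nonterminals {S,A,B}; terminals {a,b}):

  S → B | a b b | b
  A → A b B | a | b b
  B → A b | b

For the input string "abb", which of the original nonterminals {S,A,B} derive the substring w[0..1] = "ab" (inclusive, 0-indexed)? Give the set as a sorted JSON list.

Convert to CNF:
  S -> A T0 | T1 X3 | b
  A -> A X2 | T0 T0 | a
  B -> A T0 | b
  T0 -> b
  T1 -> a
  X2 -> T0 B
  X3 -> T0 T0

Fill CYK table bottom-up — only the sub-triangle for w[0..1]:
  [0..0]={A,T1}  "a"  orig:{A}
  [1..1]={B,S,T0}  "b"  orig:{B,S}
  [0..1]={B,S}  "ab"

Original NTs in T[0,1] deriving "ab": ["B", "S"]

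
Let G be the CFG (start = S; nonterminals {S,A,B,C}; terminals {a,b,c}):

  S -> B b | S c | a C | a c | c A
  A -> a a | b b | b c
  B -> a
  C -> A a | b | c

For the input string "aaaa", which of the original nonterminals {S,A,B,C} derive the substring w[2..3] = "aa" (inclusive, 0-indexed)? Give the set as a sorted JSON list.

CNF form of G:
  S -> B T1 | S T2 | T0 C | T0 T2 | T2 A
  A -> T0 T0 | T1 T1 | T1 T2
  B -> a
  C -> A T0 | b | c
  T0 -> a
  T1 -> b
  T2 -> c

CYK table (by increasing span), restricted to cells inside w[2..3]:
  cell(2,2) a: {B,T0}  orig:{B}
  cell(3,3) a: {B,T0}  orig:{B}
  cell(2,3) aa: {A}

Original NTs in T[2,3] deriving "aa": ["A"]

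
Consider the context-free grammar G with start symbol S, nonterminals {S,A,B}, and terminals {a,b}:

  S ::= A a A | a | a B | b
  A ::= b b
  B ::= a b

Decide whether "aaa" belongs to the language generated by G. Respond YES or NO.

CNF form of G:
  S -> A X2 | T1 B | a | b
  A -> T0 T0
  B -> T1 T0
  T0 -> b
  T1 -> a
  X2 -> T1 A

CYK table (by increasing span):
  T[0,0] 'a' = {S,T1}  orig:{S}
  T[1,1] 'a' = {S,T1}  orig:{S}
  T[2,2] 'a' = {S,T1}  orig:{S}
  T[0,1] 'aa' = ∅
  T[1,2] 'aa' = ∅
  T[0,2] 'aaa' = ∅

S ∉ T[0,2] ⇒ NO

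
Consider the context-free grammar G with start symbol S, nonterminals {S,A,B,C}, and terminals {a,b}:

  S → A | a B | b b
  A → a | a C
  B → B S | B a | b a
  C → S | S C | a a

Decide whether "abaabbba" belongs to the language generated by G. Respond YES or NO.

CNF form of G:
  S -> T0 B | T0 C | T1 T1 | a
  A -> T0 C | a
  B -> B S | B T0 | T1 T0
  C -> S C | T0 B | T0 C | T0 T0 | T1 T1 | a
  T0 -> a
  T1 -> b

CYK table (by increasing span):
  [0..0]={A,C,S,T0}  "a"  orig:{A,C,S}
  [1..1]={T1}  "b"  orig:{}
  [2..2]={A,C,S,T0}  "a"  orig:{A,C,S}
  [3..3]={A,C,S,T0}  "a"  orig:{A,C,S}
  [4..4]={T1}  "b"  orig:{}
  [5..5]={T1}  "b"  orig:{}
  [6..6]={T1}  "b"  orig:{}
  [7..7]={A,C,S,T0}  "a"  orig:{A,C,S}
  [0..1]=∅  "ab"
  [1..2]={B}  "ba"
  [2..3]={A,C,S}  "aa"
  [3..4]=∅  "ab"
  [4..5]={C,S}  "bb"
  [5..6]={C,S}  "bb"
  [6..7]={B}  "ba"
  [0..2]={C,S}  "aba"
  [1..3]={B}  "baa"
  [2..4]=∅  "aab"
  [3..5]={A,C,S}  "abb"
  [4..6]=∅  "bbb"
  [5..7]={C}  "bba"
  [0..3]={C,S}  "abaa"
  [1..4]=∅  "baab"
  [2..5]={A,C,S}  "aabb"
  [3..6]=∅  "abbb"
  [4..7]=∅  "bbba"
  [0..4]=∅  "abaab"
  [1..5]={B}  "baabb"
  [2..6]=∅  "aabbb"
  [3..7]=∅  "abbba"
  [0..5]={C,S}  "abaabb"
  [1..6]=∅  "baabbb"
  [2..7]=∅  "aabbba"
  [0..6]=∅  "abaabbb"
  [1..7]=∅  "baabbba"
  [0..7]=∅  "abaabbba"

S ∉ T[0,7] ⇒ NO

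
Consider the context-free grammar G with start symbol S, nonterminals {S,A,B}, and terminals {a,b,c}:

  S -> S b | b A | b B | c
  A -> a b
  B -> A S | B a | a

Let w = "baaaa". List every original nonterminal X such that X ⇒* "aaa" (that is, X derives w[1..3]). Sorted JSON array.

Convert to CNF:
  S -> S T1 | T1 A | T1 B | c
  A -> T0 T1
  B -> A S | B T0 | a
  T0 -> a
  T1 -> b

CYK table (by increasing span) (cells [i..j] with 1 ≤ i ≤ j ≤ 3 only):
  T[1,1] 'a' = {B,T0}  orig:{B}
  T[2,2] 'a' = {B,T0}  orig:{B}
  T[3,3] 'a' = {B,T0}  orig:{B}
  T[1,2] 'aa' = {B}
  T[2,3] 'aa' = {B}
  T[1,3] 'aaa' = {B}

Original NTs in T[1,3] deriving "aaa": ["B"]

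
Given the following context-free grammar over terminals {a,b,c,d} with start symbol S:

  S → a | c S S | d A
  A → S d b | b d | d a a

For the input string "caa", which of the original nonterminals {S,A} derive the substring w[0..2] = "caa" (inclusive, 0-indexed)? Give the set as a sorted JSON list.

Convert to CNF:
  S -> T0 A | T3 X6 | a
  A -> S X4 | T0 X5 | T1 T0
  T0 -> d
  T1 -> b
  T2 -> a
  T3 -> c
  X4 -> T0 T1
  X5 -> T2 T2
  X6 -> S S

CYK fill — only the sub-triangle for w[0..2]:
  T[0,0] 'c' = {T3}  orig:{}
  T[1,1] 'a' = {S,T2}  orig:{S}
  T[2,2] 'a' = {S,T2}  orig:{S}
  T[0,1] 'ca' = ∅
  T[1,2] 'aa' = {X5,X6}  orig:{}
  T[0,2] 'caa' = {S}

Original NTs in T[0,2] deriving "caa": ["S"]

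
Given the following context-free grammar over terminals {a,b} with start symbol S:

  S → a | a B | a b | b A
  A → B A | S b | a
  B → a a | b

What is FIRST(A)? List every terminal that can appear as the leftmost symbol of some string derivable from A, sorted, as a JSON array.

FIRST iteration:
round 1:
  A via A→a: +{a}
  B via B→a a: +{a}
  B via B→b: +{b}
  S via S→a: +{a}
  S via S→b A: +{b}
  S: {a,b}  A: {a}  B: {a,b}
round 2:
  A via A→B A: +{b}
  S: {a,b}  A: {a,b}  B: {a,b}
round 3: (no change)
  S: {a,b}  A: {a,b}  B: {a,b}

FIRST(A) = ["a", "b"]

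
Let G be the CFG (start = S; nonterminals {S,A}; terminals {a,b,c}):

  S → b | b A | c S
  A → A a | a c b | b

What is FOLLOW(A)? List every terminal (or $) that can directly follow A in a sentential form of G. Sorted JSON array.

FIRST sets, iterate to fixpoint:
round 1:
  A via A→a c b: +{a}
  A via A→b: +{b}
  S via S→b: +{b}
  S via S→c S: +{c}
  FIRST[S]={b,c}  FIRST[A]={a,b}
round 2: (stable)
  FIRST[S]={b,c}  FIRST[A]={a,b}

FOLLOW iteration:
FOLLOW(S) := {$}
round 1:
  A→A a: FOLLOW(A) ⊇ FIRST(a) = {a}; new: +{a}
  S→b A: FOLLOW(A) ⊇ FOLLOW(S) ⊇ {$}; new: +{$}
  FOLLOW(S)={$}  FOLLOW(A)={$,a}
round 2: done
  FOLLOW(S)={$}  FOLLOW(A)={$,a}

FOLLOW(A) = ["$", "a"]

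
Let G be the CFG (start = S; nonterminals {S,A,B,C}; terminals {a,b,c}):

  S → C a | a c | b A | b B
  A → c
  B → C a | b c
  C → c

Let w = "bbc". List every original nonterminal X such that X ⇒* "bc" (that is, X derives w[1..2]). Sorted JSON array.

CNF form of G:
  S -> C T0 | T0 T2 | T1 A | T1 B
  A -> c
  B -> C T0 | T1 T2
  C -> c
  T0 -> a
  T1 -> b
  T2 -> c

Fill CYK table bottom-up, restricted to cells inside w[1..2]:
  cell(1,1) b: {T1}  orig:{}
  cell(2,2) c: {A,C,T2}  orig:{A,C}
  cell(1,2) bc: {B,S}

Original NTs in T[1,2] deriving "bc": ["B", "S"]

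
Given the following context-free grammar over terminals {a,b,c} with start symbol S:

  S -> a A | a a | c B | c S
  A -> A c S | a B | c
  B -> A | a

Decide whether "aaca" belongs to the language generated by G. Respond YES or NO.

Convert to CNF:
  S -> T0 B | T0 S | T1 A | T1 T1
  A -> A X2 | T1 B | c
  B -> A X3 | T1 B | a | c
  T0 -> c
  T1 -> a
  X2 -> T0 S
  X3 -> T0 S

CYK table (by increasing span):
  cell(0,0) a: {B,T1}  orig:{B}
  cell(1,1) a: {B,T1}  orig:{B}
  cell(2,2) c: {A,B,T0}  orig:{A,B}
  cell(3,3) a: {B,T1}  orig:{B}
  cell(0,1) aa: {A,B,S}
  cell(1,2) ac: {A,B,S}
  cell(2,3) ca: {S}
  cell(0,2) aac: {A,B,S}
  cell(1,3) aca: ∅
  cell(0,3) aaca: ∅

S ∉ T[0,3] ⇒ NO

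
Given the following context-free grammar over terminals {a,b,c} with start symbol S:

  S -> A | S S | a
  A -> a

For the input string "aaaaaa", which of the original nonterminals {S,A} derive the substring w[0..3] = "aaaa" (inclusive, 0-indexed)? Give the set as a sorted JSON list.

Convert to CNF:
  S -> S S | a
  A -> a

Fill CYK table bottom-up — only the sub-triangle for w[0..3]:
  [0..0]={A,S}  "a"
  [1..1]={A,S}  "a"
  [2..2]={A,S}  "a"
  [3..3]={A,S}  "a"
  [0..1]={S}  "aa"
  [1..2]={S}  "aa"
  [2..3]={S}  "aa"
  [0..2]={S}  "aaa"
  [1..3]={S}  "aaa"
  [0..3]={S}  "aaaa"

Original NTs in T[0,3] deriving "aaaa": ["S"]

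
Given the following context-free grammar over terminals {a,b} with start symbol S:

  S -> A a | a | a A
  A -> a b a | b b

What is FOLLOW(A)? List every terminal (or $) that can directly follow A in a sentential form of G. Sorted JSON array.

Compute FIRST by fixpoint:
iter 1:
  A via A→a b a: +{a}
  A via A→b b: +{b}
  S via S→A a: +{a,b}
  FIRST[S]={a,b}  FIRST[A]={a,b}
iter 2: — fixpoint
  FIRST[S]={a,b}  FIRST[A]={a,b}

FOLLOW iteration:
FOLLOW(S) := {$}
[1]
  S→A a: FOLLOW(A) ⊇ FIRST(a) = {a}; new: +{a}
  S→a A: FOLLOW(A) ⊇ FOLLOW(S) ⊇ {$}; new: +{$}
  FOLLOW(S)={$}  FOLLOW(A)={$,a}
[2] done
  FOLLOW(S)={$}  FOLLOW(A)={$,a}

FOLLOW(A) = ["$", "a"]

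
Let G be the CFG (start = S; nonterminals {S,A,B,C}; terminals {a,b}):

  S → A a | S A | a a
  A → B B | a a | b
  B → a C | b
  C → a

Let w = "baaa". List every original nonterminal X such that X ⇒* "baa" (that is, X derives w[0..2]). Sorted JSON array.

Convert to CNF:
  S -> A T0 | S A | T0 T0
  A -> B B | T0 T0 | b
  B -> T0 C | b
  C -> a
  T0 -> a

Fill CYK table bottom-up (cells [i..j] with 0 ≤ i ≤ j ≤ 2 only):
  [0..0]={A,B}  "b"
  [1..1]={C,T0}  "a"  orig:{C}
  [2..2]={C,T0}  "a"  orig:{C}
  [0..1]={S}  "ba"
  [1..2]={A,B,S}  "aa"
  [0..2]={A}  "baa"

Original NTs in T[0,2] deriving "baa": ["A"]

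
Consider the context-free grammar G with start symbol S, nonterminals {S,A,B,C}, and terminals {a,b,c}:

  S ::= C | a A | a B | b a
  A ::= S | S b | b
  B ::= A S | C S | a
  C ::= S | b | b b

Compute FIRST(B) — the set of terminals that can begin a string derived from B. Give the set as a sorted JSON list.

Compute FIRST by fixpoint:
iter 1:
  A via A→b: +{b}
  B via B→A S: +{b}
  B via B→a: +{a}
  C via C→b: +{b}
  S via S→C: +{b}
  S via S→a A: +{a}
  FIRST[S]={a,b}  FIRST[A]={b}  FIRST[B]={a,b}  FIRST[C]={b}
iter 2:
  A via A→S: +{a}
  C via C→S: +{a}
  FIRST[S]={a,b}  FIRST[A]={a,b}  FIRST[B]={a,b}  FIRST[C]={a,b}
iter 3: — fixpoint
  FIRST[S]={a,b}  FIRST[A]={a,b}  FIRST[B]={a,b}  FIRST[C]={a,b}

FIRST(B) = ["a", "b"]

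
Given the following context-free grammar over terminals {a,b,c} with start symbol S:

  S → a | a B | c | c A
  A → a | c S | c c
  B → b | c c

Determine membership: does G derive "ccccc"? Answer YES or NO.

CNF form of G:
  S -> T0 A | T1 B | a | c
  A -> T0 S | T0 T0 | a
  B -> T0 T0 | b
  T0 -> c
  T1 -> a

CYK fill:
  [0..0]={S,T0}  "c"  orig:{S}
  [1..1]={S,T0}  "c"  orig:{S}
  [2..2]={S,T0}  "c"  orig:{S}
  [3..3]={S,T0}  "c"  orig:{S}
  [4..4]={S,T0}  "c"  orig:{S}
  [0..1]={A,B}  "cc"
  [1..2]={A,B}  "cc"
  [2..3]={A,B}  "cc"
  [3..4]={A,B}  "cc"
  [0..2]={S}  "ccc"
  [1..3]={S}  "ccc"
  [2..4]={S}  "ccc"
  [0..3]={A}  "cccc"
  [1..4]={A}  "cccc"
  [0..4]={S}  "ccccc"

S ∈ T[0,4] ⇒ YES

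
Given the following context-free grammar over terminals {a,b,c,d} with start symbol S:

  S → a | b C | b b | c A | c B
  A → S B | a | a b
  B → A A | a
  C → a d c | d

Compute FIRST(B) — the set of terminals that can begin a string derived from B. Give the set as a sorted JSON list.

Compute FIRST by fixpoint:
[1]
  A via A→a: +{a}
  B via B→A A: +{a}
  C via C→a d c: +{a}
  C via C→d: +{d}
  S via S→a: +{a}
  S via S→b C: +{b}
  S via S→c A: +{c}
  S: {a,b,c}  A: {a}  B: {a}  C: {a,d}
[2]
  A via A→S B: +{b,c}
  B via B→A A: +{b,c}
  S: {a,b,c}  A: {a,b,c}  B: {a,b,c}  C: {a,d}
[3] (no change)
  S: {a,b,c}  A: {a,b,c}  B: {a,b,c}  C: {a,d}

FIRST(B) = ["a", "b", "c"]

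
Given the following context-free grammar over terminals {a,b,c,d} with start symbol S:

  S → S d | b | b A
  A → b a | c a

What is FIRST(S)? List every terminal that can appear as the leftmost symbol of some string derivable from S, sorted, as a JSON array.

FIRST iteration:
iter 1:
  A via A→b a: +{b}
  A via A→c a: +{c}
  S via S→b: +{b}
  FIRST(S)={b}  FIRST(A)={b,c}
iter 2: (stable)
  FIRST(S)={b}  FIRST(A)={b,c}

FIRST(S) = ["b"]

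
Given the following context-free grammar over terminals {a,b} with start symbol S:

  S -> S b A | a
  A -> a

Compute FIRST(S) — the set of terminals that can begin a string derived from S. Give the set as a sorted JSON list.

FIRST sets, iterate to fixpoint:
round 1:
  A via A→a: +{a}
  S via S→a: +{a}
  FIRST[S]={a}  FIRST[A]={a}
round 2: (no change)
  FIRST[S]={a}  FIRST[A]={a}

FIRST(S) = ["a"]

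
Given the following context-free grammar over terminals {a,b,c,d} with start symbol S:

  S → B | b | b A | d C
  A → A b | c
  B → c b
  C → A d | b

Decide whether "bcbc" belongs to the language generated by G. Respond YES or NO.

Convert to CNF:
  S -> T0 A | T1 T0 | T2 C | b
  A -> A T0 | c
  B -> T1 T0
  C -> A T2 | b
  T0 -> b
  T1 -> c
  T2 -> d

CYK fill:
  T[0,0] 'b' = {C,S,T0}  orig:{C,S}
  T[1,1] 'c' = {A,T1}  orig:{A}
  T[2,2] 'b' = {C,S,T0}  orig:{C,S}
  T[3,3] 'c' = {A,T1}  orig:{A}
  T[0,1] 'bc' = {S}
  T[1,2] 'cb' = {A,B,S}
  T[2,3] 'bc' = {S}
  T[0,2] 'bcb' = {S}
  T[1,3] 'cbc' = ∅
  T[0,3] 'bcbc' = ∅

S ∉ T[0,3] ⇒ NO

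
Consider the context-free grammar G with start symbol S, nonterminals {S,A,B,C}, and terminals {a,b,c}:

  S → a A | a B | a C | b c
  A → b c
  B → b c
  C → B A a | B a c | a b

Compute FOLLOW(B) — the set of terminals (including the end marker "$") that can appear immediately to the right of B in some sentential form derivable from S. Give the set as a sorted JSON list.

FIRST iteration:
iter 1:
  A via A→b c: +{b}
  B via B→b c: +{b}
  C via C→B A a: +{b}
  C via C→a b: +{a}
  S via S→a A: +{a}
  S via S→b c: +{b}
  FIRST[S]={a,b}  FIRST[A]={b}  FIRST[B]={b}  FIRST[C]={a,b}
iter 2: done
  FIRST[S]={a,b}  FIRST[A]={b}  FIRST[B]={b}  FIRST[C]={a,b}

Compute FOLLOW by fixpoint:
FOLLOW(S) := {$}
round 1:
  C→B A a: FOLLOW(B) ⊇ FIRST(A) = {b}; new: +{b}
  C→B A a: FOLLOW(A) ⊇ FIRST(a) = {a}; new: +{a}
  C→B a c: FOLLOW(B) ⊇ FIRST(a) = {a}; new: +{a}
  S→a A: FOLLOW(A) ⊇ FOLLOW(S) ⊇ {$}; new: +{$}
  S→a B: FOLLOW(B) ⊇ FOLLOW(S) ⊇ {$}; new: +{$}
  S→a C: FOLLOW(C) ⊇ FOLLOW(S) ⊇ {$}; new: +{$}
  S: {$}  A: {$,a}  B: {$,a,b}  C: {$}
round 2: — fixpoint
  S: {$}  A: {$,a}  B: {$,a,b}  C: {$}

FOLLOW(B) = ["$", "a", "b"]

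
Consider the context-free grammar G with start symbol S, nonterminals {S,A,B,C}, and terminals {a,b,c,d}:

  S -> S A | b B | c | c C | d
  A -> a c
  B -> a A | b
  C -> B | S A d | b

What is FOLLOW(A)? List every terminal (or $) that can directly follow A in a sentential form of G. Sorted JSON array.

FIRST iteration:
round 1:
  A via A→a c: +{a}
  B via B→a A: +{a}
  B via B→b: +{b}
  C via C→B: +{a,b}
  S via S→b B: +{b}
  S via S→c: +{c}
  S via S→d: +{d}
  S: {b,c,d}  A: {a}  B: {a,b}  C: {a,b}
round 2:
  C via C→S A d: +{c,d}
  S: {b,c,d}  A: {a}  B: {a,b}  C: {a,b,c,d}
round 3: (stable)
  S: {b,c,d}  A: {a}  B: {a,b}  C: {a,b,c,d}

FOLLOW sets:
FOLLOW(S) := {$}
pass 1:
  C→S A d: FOLLOW(S) ⊇ FIRST(A) = {a}; new: +{a}
  C→S A d: FOLLOW(A) ⊇ FIRST(d) = {d}; new: +{d}
  S→S A: FOLLOW(A) ⊇ FOLLOW(S) ⊇ {$,a}; new: +{$,a}
  S→b B: FOLLOW(B) ⊇ FOLLOW(S) ⊇ {$,a}; new: +{$,a}
  S→c C: FOLLOW(C) ⊇ FOLLOW(S) ⊇ {$,a}; new: +{$,a}
  FOLLOW[S]={$,a}  FOLLOW[A]={$,a,d}  FOLLOW[B]={$,a}  FOLLOW[C]={$,a}
pass 2: done
  FOLLOW[S]={$,a}  FOLLOW[A]={$,a,d}  FOLLOW[B]={$,a}  FOLLOW[C]={$,a}

FOLLOW(A) = ["$", "a", "d"]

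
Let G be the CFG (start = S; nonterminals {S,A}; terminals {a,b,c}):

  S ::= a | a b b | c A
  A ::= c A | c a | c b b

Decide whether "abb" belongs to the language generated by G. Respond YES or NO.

Convert to CNF:
  S -> T0 A | T1 X4 | a
  A -> T0 A | T0 T1 | T0 X3
  T0 -> c
  T1 -> a
  T2 -> b
  X3 -> T2 T2
  X4 -> T2 T2

CYK table (by increasing span):
  cell(0,0) a: {S,T1}  orig:{S}
  cell(1,1) b: {T2}  orig:{}
  cell(2,2) b: {T2}  orig:{}
  cell(0,1) ab: ∅
  cell(1,2) bb: {X3,X4}  orig:{}
  cell(0,2) abb: {S}

S ∈ T[0,2] ⇒ YES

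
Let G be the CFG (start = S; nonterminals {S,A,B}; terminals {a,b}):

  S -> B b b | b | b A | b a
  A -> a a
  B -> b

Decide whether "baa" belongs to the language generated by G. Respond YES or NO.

Convert to CNF:
  S -> B X2 | T1 A | T1 T0 | b
  A -> T0 T0
  B -> b
  T0 -> a
  T1 -> b
  X2 -> T1 T1

CYK fill:
  cell(0,0) b: {B,S,T1}  orig:{B,S}
  cell(1,1) a: {T0}  orig:{}
  cell(2,2) a: {T0}  orig:{}
  cell(0,1) ba: {S}
  cell(1,2) aa: {A}
  cell(0,2) baa: {S}

S ∈ T[0,2] ⇒ YES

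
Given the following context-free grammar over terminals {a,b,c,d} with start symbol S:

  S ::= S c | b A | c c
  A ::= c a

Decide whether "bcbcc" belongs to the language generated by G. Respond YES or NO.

CNF form of G:
  S -> S T0 | T0 T0 | T2 A
  A -> T0 T1
  T0 -> c
  T1 -> a
  T2 -> b

Fill CYK table bottom-up:
  cell(0,0) b: {T2}  orig:{}
  cell(1,1) c: {T0}  orig:{}
  cell(2,2) b: {T2}  orig:{}
  cell(3,3) c: {T0}  orig:{}
  cell(4,4) c: {T0}  orig:{}
  cell(0,1) bc: ∅
  cell(1,2) cb: ∅
  cell(2,3) bc: ∅
  cell(3,4) cc: {S}
  cell(0,2) bcb: ∅
  cell(1,3) cbc: ∅
  cell(2,4) bcc: ∅
  cell(0,3) bcbc: ∅
  cell(1,4) cbcc: ∅
  cell(0,4) bcbcc: ∅

S ∉ T[0,4] ⇒ NO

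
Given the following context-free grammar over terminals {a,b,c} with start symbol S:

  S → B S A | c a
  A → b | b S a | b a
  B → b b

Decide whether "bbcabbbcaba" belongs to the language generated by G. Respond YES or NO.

CNF form of G:
  S -> B X4 | T2 T1
  A -> T0 T1 | T0 X3 | b
  B -> T0 T0
  T0 -> b
  T1 -> a
  T2 -> c
  X3 -> S T1
  X4 -> S A

CYK fill:
  cell(0,0) b: {A,T0}  orig:{A}
  cell(1,1) b: {A,T0}  orig:{A}
  cell(2,2) c: {T2}  orig:{}
  cell(3,3) a: {T1}  orig:{}
  cell(4,4) b: {A,T0}  orig:{A}
  cell(5,5) b: {A,T0}  orig:{A}
  cell(6,6) b: {A,T0}  orig:{A}
  cell(7,7) c: {T2}  orig:{}
  cell(8,8) a: {T1}  orig:{}
  cell(9,9) b: {A,T0}  orig:{A}
  cell(10,10) a: {T1}  orig:{}
  cell(0,1) bb: {B}
  cell(1,2) bc: ∅
  cell(2,3) ca: {S}
  cell(3,4) ab: ∅
  cell(4,5) bb: {B}
  cell(5,6) bb: {B}
  cell(6,7) bc: ∅
  cell(7,8) ca: {S}
  cell(8,9) ab: ∅
  cell(9,10) ba: {A}
  cell(0,2) bbc: ∅
  cell(1,3) bca: ∅
  cell(2,4) cab: {X4}  orig:{}
  cell(3,5) abb: ∅
  cell(4,6) bbb: ∅
  cell(5,7) bbc: ∅
  cell(6,8) bca: ∅
  cell(7,9) cab: {X4}  orig:{}
  cell(8,10) aba: ∅
  cell(0,3) bbca: ∅
  cell(1,4) bcab: ∅
  cell(2,5) cabb: ∅
  cell(3,6) abbb: ∅
  cell(4,7) bbbc: ∅
  cell(5,8) bbca: ∅
  cell(6,9) bcab: ∅
  cell(7,10) caba: {X4}  orig:{}
  cell(0,4) bbcab: {S}
  cell(1,5) bcabb: ∅
  cell(2,6) cabbb: ∅
  cell(3,7) abbbc: ∅
  cell(4,8) bbbca: ∅
  cell(5,9) bbcab: {S}
  cell(6,10) bcaba: ∅
  cell(0,5) bbcabb: {X4}  orig:{}
  cell(1,6) bcabbb: ∅
  cell(2,7) cabbbc: ∅
  cell(3,8) abbbca: ∅
  cell(4,9) bbbcab: ∅
  cell(5,10) bbcaba: {S,X3}  orig:{S}
  cell(0,6) bbcabbb: ∅
  cell(1,7) bcabbbc: ∅
  cell(2,8) cabbbca: ∅
  cell(3,9) abbbcab: ∅
  cell(4,10) bbbcaba: {A}
  cell(0,7) bbcabbbc: ∅
  cell(1,8) bcabbbca: ∅
  cell(2,9) cabbbcab: ∅
  cell(3,10) abbbcaba: ∅
  cell(0,8) bbcabbbca: ∅
  cell(1,9) bcabbbcab: ∅
  cell(2,10) cabbbcaba: {X4}  orig:{}
  cell(0,9) bbcabbbcab: ∅
  cell(1,10) bcabbbcaba: ∅
  cell(0,10) bbcabbbcaba: {S}

S ∈ T[0,10] ⇒ YES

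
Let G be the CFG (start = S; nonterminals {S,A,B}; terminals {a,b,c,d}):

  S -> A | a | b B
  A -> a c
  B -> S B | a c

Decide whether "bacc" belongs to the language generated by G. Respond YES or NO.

Convert to CNF:
  S -> T0 T1 | T2 B | a
  A -> T0 T1
  B -> S B | T0 T1
  T0 -> a
  T1 -> c
  T2 -> b

CYK table (by increasing span):
  [0..0]={T2}  "b"  orig:{}
  [1..1]={S,T0}  "a"  orig:{S}
  [2..2]={T1}  "c"  orig:{}
  [3..3]={T1}  "c"  orig:{}
  [0..1]=∅  "ba"
  [1..2]={A,B,S}  "ac"
  [2..3]=∅  "cc"
  [0..2]={S}  "bac"
  [1..3]=∅  "acc"
  [0..3]=∅  "bacc"

S ∉ T[0,3] ⇒ NO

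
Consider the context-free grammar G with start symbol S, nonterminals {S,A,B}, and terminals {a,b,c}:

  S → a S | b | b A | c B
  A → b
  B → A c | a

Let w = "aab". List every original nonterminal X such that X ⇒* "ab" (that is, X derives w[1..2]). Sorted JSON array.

CNF form of G:
  S -> T0 B | T1 S | T2 A | b
  A -> b
  B -> A T0 | a
  T0 -> c
  T1 -> a
  T2 -> b

Fill CYK table bottom-up (cells [i..j] with 1 ≤ i ≤ j ≤ 2 only):
  T[1,1] 'a' = {B,T1}  orig:{B}
  T[2,2] 'b' = {A,S,T2}  orig:{A,S}
  T[1,2] 'ab' = {S}

Original NTs in T[1,2] deriving "ab": ["S"]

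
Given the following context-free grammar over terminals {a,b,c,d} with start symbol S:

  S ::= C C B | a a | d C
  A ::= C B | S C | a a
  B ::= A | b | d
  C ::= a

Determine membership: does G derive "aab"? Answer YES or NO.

CNF form of G:
  S -> C X2 | T0 T0 | T1 C
  A -> C B | S C | T0 T0
  B -> C B | S C | T0 T0 | b | d
  C -> a
  T0 -> a
  T1 -> d
  X2 -> C B

Fill CYK table bottom-up:
  cell(0,0) a: {C,T0}  orig:{C}
  cell(1,1) a: {C,T0}  orig:{C}
  cell(2,2) b: {B}
  cell(0,1) aa: {A,B,S}
  cell(1,2) ab: {A,B,X2}  orig:{A,B}
  cell(0,2) aab: {A,B,S,X2}  orig:{A,B,S}

S ∈ T[0,2] ⇒ YES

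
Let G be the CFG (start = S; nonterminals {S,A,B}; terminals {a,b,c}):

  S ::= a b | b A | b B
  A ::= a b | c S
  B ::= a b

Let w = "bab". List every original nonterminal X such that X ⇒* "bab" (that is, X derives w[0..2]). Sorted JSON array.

CNF form of G:
  S -> T0 T1 | T1 A | T1 B
  A -> T0 T1 | T2 S
  B -> T0 T1
  T0 -> a
  T1 -> b
  T2 -> c

CYK fill, restricted to cells inside w[0..2]:
  [0..0]={T1}  "b"  orig:{}
  [1..1]={T0}  "a"  orig:{}
  [2..2]={T1}  "b"  orig:{}
  [0..1]=∅  "ba"
  [1..2]={A,B,S}  "ab"
  [0..2]={S}  "bab"

Original NTs in T[0,2] deriving "bab": ["S"]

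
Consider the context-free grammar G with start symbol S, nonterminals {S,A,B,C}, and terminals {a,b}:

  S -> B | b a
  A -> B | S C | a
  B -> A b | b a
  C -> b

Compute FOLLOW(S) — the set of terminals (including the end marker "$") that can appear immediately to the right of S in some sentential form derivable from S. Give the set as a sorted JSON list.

Compute FIRST by fixpoint:
[1]
  A via A→a: +{a}
  B via B→A b: +{a}
  B via B→b a: +{b}
  C via C→b: +{b}
  S via S→B: +{a,b}
  FIRST(S)={a,b}  FIRST(A)={a}  FIRST(B)={a,b}  FIRST(C)={b}
[2]
  A via A→B: +{b}
  FIRST(S)={a,b}  FIRST(A)={a,b}  FIRST(B)={a,b}  FIRST(C)={b}
[3] done
  FIRST(S)={a,b}  FIRST(A)={a,b}  FIRST(B)={a,b}  FIRST(C)={b}

Compute FOLLOW by fixpoint:
FOLLOW(S) := {$}
round 1:
  A→S C: FOLLOW(S) ⊇ FIRST(C) = {b}; new: +{b}
  B→A b: FOLLOW(A) ⊇ FIRST(b) = {b}; new: +{b}
  S→B: FOLLOW(B) ⊇ FOLLOW(S) ⊇ {$,b}; new: +{$,b}
  S: {$,b}  A: {b}  B: {$,b}  C: {}
round 2:
  A→S C: FOLLOW(C) ⊇ FOLLOW(A) ⊇ {b}; new: +{b}
  S: {$,b}  A: {b}  B: {$,b}  C: {b}
round 3: (stable)
  S: {$,b}  A: {b}  B: {$,b}  C: {b}

FOLLOW(S) = ["$", "b"]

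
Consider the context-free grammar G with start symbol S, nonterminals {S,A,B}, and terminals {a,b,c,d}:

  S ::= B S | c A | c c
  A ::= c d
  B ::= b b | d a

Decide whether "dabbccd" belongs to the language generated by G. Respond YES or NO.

CNF form of G:
  S -> B S | T0 A | T0 T0
  A -> T0 T1
  B -> T1 T3 | T2 T2
  T0 -> c
  T1 -> d
  T2 -> b
  T3 -> a

Fill CYK table bottom-up:
  T[0,0] 'd' = {T1}  orig:{}
  T[1,1] 'a' = {T3}  orig:{}
  T[2,2] 'b' = {T2}  orig:{}
  T[3,3] 'b' = {T2}  orig:{}
  T[4,4] 'c' = {T0}  orig:{}
  T[5,5] 'c' = {T0}  orig:{}
  T[6,6] 'd' = {T1}  orig:{}
  T[0,1] 'da' = {B}
  T[1,2] 'ab' = ∅
  T[2,3] 'bb' = {B}
  T[3,4] 'bc' = ∅
  T[4,5] 'cc' = {S}
  T[5,6] 'cd' = {A}
  T[0,2] 'dab' = ∅
  T[1,3] 'abb' = ∅
  T[2,4] 'bbc' = ∅
  T[3,5] 'bcc' = ∅
  T[4,6] 'ccd' = {S}
  T[0,3] 'dabb' = ∅
  T[1,4] 'abbc' = ∅
  T[2,5] 'bbcc' = {S}
  T[3,6] 'bccd' = ∅
  T[0,4] 'dabbc' = ∅
  T[1,5] 'abbcc' = ∅
  T[2,6] 'bbccd' = {S}
  T[0,5] 'dabbcc' = {S}
  T[1,6] 'abbccd' = ∅
  T[0,6] 'dabbccd' = {S}

S ∈ T[0,6] ⇒ YES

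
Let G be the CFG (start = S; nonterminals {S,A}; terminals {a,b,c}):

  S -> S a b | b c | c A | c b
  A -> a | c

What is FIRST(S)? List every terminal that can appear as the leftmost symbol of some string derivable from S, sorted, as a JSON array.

Compute FIRST by fixpoint:
iter 1:
  A via A→a: +{a}
  A via A→c: +{c}
  S via S→b c: +{b}
  S via S→c A: +{c}
  S: {b,c}  A: {a,c}
iter 2: — fixpoint
  S: {b,c}  A: {a,c}

FIRST(S) = ["b", "c"]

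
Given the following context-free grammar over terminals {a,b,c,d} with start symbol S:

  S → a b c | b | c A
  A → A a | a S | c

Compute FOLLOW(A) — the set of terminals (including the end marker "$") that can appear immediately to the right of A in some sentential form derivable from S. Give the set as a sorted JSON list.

Compute FIRST by fixpoint:
round 1:
  A via A→a S: +{a}
  A via A→c: +{c}
  S via S→a b c: +{a}
  S via S→b: +{b}
  S via S→c A: +{c}
  S: {a,b,c}  A: {a,c}
round 2: — fixpoint
  S: {a,b,c}  A: {a,c}

FOLLOW sets:
seed FOLLOW(S) with $
round 1:
  A→A a: FOLLOW(A) ⊇ FIRST(a) = {a}; new: +{a}
  A→a S: FOLLOW(S) ⊇ FOLLOW(A) ⊇ {a}; new: +{a}
  S→c A: FOLLOW(A) ⊇ FOLLOW(S) ⊇ {$,a}; new: +{$}
  FOLLOW(S)={$,a}  FOLLOW(A)={$,a}
round 2: (no change)
  FOLLOW(S)={$,a}  FOLLOW(A)={$,a}

FOLLOW(A) = ["$", "a"]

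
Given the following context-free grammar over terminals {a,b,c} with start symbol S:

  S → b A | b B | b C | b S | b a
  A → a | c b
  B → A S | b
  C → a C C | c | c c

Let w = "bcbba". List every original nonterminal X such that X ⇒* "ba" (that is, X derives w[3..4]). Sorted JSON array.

Convert to CNF:
  S -> T1 A | T1 B | T1 C | T1 S | T1 T2
  A -> T0 T1 | a
  B -> A S | b
  C -> T0 T0 | T2 X3 | c
  T0 -> c
  T1 -> b
  T2 -> a
  X3 -> C C

CYK table (by increasing span) — only the sub-triangle for w[3..4]:
  T[3,3] 'b' = {B,T1}  orig:{B}
  T[4,4] 'a' = {A,T2}  orig:{A}
  T[3,4] 'ba' = {S}

Original NTs in T[3,4] deriving "ba": ["S"]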